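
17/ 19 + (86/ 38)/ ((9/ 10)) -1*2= 241/ 171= 1.41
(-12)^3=-1728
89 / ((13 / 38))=3382 / 13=260.15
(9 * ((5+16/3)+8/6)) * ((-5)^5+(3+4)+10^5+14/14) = 10172715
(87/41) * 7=609/41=14.85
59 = 59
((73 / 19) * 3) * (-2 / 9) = -146 / 57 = -2.56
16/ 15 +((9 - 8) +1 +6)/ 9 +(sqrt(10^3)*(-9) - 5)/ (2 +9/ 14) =-107.62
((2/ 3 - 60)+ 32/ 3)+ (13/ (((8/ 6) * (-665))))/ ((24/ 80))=-38875/ 798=-48.72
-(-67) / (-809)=-67 / 809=-0.08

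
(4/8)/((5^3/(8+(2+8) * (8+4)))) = 0.51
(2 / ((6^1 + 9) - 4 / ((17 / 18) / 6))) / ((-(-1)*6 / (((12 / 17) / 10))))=-2 / 885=-0.00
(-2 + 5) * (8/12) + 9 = 11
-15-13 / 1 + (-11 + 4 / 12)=-38.67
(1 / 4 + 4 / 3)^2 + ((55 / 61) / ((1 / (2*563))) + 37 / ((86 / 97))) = 400180351 / 377712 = 1059.49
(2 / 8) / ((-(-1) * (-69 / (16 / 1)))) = -4 / 69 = -0.06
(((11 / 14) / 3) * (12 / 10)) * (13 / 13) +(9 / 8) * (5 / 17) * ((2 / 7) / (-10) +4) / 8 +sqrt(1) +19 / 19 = 2.48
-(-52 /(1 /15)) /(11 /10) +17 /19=148387 /209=709.99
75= 75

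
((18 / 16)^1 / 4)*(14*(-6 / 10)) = -189 / 80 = -2.36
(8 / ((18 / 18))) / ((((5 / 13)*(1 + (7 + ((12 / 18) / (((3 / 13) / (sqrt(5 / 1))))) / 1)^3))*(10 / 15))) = 25292103876 / 1876044995-11300242122*sqrt(5) / 1876044995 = 0.01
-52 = -52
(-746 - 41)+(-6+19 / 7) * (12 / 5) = -27821 / 35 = -794.89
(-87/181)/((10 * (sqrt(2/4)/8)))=-348 * sqrt(2)/905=-0.54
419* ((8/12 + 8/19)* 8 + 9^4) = 156904187/57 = 2752705.04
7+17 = 24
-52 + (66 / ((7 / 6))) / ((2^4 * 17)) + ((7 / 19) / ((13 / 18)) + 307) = 30065289 / 117572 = 255.72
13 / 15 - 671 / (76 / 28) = -70208 / 285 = -246.34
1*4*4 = 16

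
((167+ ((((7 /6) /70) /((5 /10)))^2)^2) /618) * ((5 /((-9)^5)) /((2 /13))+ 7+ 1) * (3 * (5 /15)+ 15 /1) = 127792140074719 /3694843552500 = 34.59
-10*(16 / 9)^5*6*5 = -104857600 / 19683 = -5327.32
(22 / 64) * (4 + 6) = 55 / 16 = 3.44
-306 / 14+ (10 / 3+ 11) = -158 / 21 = -7.52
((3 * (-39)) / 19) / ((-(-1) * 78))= -3 / 38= -0.08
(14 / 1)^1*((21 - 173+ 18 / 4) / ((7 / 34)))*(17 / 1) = -170510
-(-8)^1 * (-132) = -1056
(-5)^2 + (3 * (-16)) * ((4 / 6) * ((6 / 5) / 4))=77 / 5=15.40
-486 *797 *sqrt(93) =-387342 *sqrt(93) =-3735390.97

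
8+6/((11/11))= 14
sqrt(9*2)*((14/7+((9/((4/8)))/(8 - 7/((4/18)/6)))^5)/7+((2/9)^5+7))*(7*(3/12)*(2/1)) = 585069982868873591*sqrt(2)/7647406264772766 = 108.20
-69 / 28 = -2.46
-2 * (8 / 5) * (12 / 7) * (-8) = 1536 / 35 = 43.89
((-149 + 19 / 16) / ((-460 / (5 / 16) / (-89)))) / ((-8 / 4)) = 210485 / 47104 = 4.47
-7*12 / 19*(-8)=672 / 19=35.37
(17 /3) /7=17 /21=0.81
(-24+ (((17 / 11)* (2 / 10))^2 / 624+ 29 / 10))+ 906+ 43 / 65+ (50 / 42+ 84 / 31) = 889.46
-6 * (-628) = 3768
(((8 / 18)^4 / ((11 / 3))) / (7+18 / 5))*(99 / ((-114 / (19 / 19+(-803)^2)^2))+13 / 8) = -8781272250392480 / 24225399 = -362482048.30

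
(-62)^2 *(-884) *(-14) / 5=47573344 / 5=9514668.80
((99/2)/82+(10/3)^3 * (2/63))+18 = 19.78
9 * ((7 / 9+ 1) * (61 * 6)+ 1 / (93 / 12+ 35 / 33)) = 6811716 / 1163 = 5857.02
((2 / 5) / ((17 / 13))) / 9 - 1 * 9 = -6859 / 765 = -8.97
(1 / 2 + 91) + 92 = 367 / 2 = 183.50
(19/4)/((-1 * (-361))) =1/76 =0.01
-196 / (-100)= 49 / 25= 1.96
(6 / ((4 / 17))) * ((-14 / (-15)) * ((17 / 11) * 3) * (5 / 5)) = 6069 / 55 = 110.35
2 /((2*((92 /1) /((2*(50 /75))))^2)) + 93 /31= 14284 /4761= 3.00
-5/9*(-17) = 85/9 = 9.44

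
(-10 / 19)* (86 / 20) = -43 / 19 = -2.26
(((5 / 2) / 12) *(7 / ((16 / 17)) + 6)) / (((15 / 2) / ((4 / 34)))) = 215 / 4896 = 0.04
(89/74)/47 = 89/3478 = 0.03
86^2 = 7396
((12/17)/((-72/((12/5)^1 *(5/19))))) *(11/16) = -11/2584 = -0.00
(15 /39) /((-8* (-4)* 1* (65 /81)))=81 /5408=0.01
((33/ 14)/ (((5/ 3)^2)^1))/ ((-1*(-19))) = 297/ 6650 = 0.04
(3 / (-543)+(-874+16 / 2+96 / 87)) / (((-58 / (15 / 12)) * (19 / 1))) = 22699355 / 23137592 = 0.98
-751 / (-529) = 1.42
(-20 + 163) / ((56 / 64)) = 1144 / 7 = 163.43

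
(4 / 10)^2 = 4 / 25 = 0.16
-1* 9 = -9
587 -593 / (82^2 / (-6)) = 1975273 / 3362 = 587.53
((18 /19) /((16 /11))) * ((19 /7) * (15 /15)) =99 /56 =1.77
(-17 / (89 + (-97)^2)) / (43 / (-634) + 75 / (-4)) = 10778 / 113315889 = 0.00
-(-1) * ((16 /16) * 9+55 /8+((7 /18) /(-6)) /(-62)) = 53153 /3348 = 15.88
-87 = -87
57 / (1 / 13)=741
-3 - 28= -31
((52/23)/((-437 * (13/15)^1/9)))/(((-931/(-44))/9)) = -213840/9357481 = -0.02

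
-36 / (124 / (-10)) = 90 / 31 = 2.90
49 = 49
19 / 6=3.17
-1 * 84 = -84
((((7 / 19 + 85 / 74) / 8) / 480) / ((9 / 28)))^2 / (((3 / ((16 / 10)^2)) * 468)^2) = 0.00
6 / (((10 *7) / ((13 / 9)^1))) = 13 / 105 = 0.12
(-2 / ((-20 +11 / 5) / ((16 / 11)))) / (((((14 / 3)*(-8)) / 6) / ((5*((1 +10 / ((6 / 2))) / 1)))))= -3900 / 6853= -0.57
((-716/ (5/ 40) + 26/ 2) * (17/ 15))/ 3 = -2159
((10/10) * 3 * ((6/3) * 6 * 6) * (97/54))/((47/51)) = 421.02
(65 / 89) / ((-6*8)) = -0.02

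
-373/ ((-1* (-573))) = -373/ 573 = -0.65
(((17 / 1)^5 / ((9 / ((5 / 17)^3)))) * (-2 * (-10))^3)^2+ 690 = 83521000000055890 / 81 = 1031123456790813.46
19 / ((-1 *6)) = -19 / 6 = -3.17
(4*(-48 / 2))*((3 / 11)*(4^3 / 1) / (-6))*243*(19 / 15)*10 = 9455616 / 11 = 859601.45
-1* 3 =-3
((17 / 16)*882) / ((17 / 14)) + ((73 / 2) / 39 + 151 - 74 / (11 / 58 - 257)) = 715654859 / 774540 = 923.97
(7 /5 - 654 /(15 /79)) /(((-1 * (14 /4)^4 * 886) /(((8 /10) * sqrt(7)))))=110176 * sqrt(7) /5318215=0.05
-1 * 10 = -10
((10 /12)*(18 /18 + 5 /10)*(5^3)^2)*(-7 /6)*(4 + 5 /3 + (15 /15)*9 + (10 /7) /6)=-24453125 /72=-339626.74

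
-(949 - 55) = -894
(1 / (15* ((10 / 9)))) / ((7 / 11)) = 33 / 350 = 0.09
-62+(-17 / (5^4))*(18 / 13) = -62.04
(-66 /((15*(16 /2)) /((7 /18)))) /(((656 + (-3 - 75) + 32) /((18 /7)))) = -11 /12200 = -0.00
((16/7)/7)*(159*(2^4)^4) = 166723584/49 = 3402522.12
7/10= 0.70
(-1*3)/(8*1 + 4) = -1/4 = -0.25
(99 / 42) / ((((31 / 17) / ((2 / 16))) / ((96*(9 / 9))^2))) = 323136 / 217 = 1489.11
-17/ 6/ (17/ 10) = -5/ 3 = -1.67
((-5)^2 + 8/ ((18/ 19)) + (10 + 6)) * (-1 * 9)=-445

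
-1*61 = -61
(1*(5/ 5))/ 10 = 1/ 10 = 0.10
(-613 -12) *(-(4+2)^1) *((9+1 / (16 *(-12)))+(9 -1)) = 2039375 / 32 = 63730.47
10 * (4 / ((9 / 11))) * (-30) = -4400 / 3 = -1466.67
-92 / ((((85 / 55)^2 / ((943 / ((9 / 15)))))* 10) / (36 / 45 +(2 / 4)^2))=-18370583 / 2890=-6356.60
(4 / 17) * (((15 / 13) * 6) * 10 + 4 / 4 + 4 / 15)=54988 / 3315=16.59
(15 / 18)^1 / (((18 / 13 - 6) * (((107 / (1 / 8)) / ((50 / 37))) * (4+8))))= -325 / 13682304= -0.00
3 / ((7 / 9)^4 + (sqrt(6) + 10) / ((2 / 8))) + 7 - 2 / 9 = 4073420262592 / 594074430585 - 516560652 * sqrt(6) / 66008270065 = 6.84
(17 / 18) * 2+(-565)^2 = 2873042 / 9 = 319226.89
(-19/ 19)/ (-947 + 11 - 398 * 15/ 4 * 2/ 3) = 1/ 1931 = 0.00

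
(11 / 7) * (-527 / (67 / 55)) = -318835 / 469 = -679.82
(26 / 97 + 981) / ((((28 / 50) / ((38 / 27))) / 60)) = 904238500 / 6111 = 147968.99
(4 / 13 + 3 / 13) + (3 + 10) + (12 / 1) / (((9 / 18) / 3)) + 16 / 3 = 3544 / 39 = 90.87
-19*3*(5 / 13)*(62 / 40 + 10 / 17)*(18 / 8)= -372951 / 3536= -105.47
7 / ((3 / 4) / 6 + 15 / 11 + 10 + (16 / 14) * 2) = 4312 / 8485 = 0.51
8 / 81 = 0.10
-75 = -75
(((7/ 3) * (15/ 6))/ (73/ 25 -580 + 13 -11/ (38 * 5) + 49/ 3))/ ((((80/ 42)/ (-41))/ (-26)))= -37216725/ 6244972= -5.96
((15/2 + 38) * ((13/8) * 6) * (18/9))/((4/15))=53235/16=3327.19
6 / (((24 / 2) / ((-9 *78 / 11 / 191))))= -0.17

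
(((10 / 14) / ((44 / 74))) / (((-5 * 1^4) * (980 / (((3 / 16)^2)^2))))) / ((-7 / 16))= 2997 / 4327178240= 0.00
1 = 1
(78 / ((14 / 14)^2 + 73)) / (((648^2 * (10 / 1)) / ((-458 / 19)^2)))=681733 / 4673881440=0.00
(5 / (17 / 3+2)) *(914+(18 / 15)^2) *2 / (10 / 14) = 961212 / 575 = 1671.67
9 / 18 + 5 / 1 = 11 / 2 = 5.50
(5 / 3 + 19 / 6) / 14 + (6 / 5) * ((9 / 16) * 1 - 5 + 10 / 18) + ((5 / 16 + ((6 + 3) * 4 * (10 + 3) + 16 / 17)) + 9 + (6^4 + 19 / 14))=50588263 / 28560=1771.30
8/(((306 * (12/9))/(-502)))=-502/51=-9.84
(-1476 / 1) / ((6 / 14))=-3444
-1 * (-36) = 36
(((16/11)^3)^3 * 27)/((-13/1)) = -1855425871872/30653319983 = -60.53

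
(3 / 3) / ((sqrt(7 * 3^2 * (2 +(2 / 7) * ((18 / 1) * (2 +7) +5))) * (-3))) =-sqrt(87) / 1566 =-0.01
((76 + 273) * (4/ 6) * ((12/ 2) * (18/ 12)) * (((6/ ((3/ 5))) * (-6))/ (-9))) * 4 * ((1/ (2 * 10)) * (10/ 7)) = 27920/ 7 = 3988.57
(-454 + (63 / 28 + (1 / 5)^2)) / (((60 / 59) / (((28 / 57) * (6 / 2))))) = -654.58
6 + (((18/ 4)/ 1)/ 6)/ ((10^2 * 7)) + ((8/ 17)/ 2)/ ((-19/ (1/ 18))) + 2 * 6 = 146515921/ 8139600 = 18.00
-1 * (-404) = 404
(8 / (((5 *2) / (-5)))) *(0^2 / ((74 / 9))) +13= 13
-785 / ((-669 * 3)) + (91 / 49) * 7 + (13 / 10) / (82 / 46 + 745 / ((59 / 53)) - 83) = 71496855389 / 5338238670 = 13.39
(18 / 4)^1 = 9 / 2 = 4.50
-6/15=-0.40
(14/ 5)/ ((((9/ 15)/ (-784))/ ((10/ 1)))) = -36586.67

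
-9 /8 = -1.12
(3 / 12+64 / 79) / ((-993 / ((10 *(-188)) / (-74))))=-78725 / 2902539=-0.03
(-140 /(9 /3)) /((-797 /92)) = 12880 /2391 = 5.39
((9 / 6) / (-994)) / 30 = -1 / 19880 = -0.00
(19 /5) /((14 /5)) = 19 /14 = 1.36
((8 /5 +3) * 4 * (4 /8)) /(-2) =-23 /5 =-4.60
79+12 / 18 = 239 / 3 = 79.67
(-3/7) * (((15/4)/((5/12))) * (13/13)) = -27/7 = -3.86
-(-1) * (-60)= -60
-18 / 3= -6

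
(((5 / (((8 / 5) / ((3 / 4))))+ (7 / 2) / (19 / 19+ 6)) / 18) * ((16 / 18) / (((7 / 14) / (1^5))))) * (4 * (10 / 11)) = 910 / 891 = 1.02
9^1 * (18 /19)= 162 /19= 8.53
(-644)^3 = -267089984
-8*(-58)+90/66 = 5119/11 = 465.36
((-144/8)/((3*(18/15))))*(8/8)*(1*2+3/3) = -15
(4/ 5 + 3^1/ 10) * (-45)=-99/ 2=-49.50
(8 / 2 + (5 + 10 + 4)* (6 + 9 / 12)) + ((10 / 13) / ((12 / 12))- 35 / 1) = 5097 / 52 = 98.02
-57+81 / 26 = -1401 / 26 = -53.88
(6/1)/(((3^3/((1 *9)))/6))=12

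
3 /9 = 1 /3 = 0.33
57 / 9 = 19 / 3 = 6.33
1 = 1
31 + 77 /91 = 414 /13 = 31.85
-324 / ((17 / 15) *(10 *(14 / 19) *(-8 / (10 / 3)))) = 7695 / 476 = 16.17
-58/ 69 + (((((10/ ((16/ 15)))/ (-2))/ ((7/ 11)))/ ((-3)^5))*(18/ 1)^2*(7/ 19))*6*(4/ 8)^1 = 52517/ 5244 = 10.01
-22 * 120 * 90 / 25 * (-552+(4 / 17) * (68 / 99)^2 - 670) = 383223488 / 33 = 11612832.97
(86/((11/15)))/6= 215/11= 19.55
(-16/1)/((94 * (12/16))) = -32/141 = -0.23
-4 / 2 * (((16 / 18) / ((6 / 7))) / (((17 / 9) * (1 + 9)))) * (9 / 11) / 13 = -84 / 12155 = -0.01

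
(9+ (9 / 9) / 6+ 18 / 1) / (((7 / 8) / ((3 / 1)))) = 652 / 7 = 93.14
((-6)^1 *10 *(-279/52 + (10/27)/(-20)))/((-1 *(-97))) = 37795/11349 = 3.33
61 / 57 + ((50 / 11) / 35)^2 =367369 / 337953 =1.09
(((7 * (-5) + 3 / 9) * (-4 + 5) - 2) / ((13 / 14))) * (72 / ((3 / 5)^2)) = -308000 / 39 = -7897.44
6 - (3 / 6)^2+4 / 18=215 / 36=5.97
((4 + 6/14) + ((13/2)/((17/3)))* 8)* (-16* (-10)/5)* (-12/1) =-621696/119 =-5224.34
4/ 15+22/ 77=58/ 105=0.55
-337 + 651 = 314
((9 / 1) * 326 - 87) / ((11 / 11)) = 2847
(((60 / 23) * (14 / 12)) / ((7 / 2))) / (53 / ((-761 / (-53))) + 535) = 3805 / 2357178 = 0.00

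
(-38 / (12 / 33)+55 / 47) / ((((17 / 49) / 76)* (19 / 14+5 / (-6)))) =-43212.85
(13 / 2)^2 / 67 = 169 / 268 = 0.63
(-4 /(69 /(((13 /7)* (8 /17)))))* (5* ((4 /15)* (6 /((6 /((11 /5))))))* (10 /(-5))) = 36608 /123165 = 0.30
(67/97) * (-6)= -402/97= -4.14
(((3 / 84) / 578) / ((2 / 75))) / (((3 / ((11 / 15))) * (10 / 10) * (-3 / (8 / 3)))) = -55 / 109242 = -0.00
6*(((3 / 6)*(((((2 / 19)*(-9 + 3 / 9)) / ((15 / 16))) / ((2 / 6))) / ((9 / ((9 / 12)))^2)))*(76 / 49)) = -208 / 2205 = -0.09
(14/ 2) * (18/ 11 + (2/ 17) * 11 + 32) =45724/ 187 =244.51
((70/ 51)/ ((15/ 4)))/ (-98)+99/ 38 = 105877/ 40698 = 2.60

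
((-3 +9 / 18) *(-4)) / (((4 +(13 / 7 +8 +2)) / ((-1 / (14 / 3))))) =-5 / 37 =-0.14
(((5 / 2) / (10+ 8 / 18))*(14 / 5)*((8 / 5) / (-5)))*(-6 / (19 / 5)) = 0.34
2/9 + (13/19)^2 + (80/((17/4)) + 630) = 35874601/55233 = 649.51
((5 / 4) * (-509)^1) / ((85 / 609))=-309981 / 68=-4558.54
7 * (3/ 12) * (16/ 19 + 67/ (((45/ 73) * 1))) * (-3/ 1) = -655543/ 1140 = -575.04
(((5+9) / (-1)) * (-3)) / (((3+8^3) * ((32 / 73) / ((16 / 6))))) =511 / 1030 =0.50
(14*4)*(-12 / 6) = -112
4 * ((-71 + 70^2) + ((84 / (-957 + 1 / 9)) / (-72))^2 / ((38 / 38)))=1432600964345 / 74166544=19316.00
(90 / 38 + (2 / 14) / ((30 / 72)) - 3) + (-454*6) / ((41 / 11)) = -19933932 / 27265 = -731.12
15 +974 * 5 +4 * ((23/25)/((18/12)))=4887.45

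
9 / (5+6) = 9 / 11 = 0.82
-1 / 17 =-0.06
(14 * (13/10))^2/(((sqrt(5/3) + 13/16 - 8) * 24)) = -54418/27425 - 37856 * sqrt(15)/411375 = -2.34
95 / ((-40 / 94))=-893 / 4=-223.25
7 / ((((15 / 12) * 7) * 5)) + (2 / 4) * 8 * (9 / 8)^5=1508993 / 204800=7.37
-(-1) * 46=46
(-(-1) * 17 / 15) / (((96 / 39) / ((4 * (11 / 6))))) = 3.38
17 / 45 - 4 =-163 / 45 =-3.62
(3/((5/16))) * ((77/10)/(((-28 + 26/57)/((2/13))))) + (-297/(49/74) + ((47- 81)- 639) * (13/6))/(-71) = 26.44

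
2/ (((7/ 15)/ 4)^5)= 1555200000/ 16807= 92532.87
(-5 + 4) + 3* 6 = 17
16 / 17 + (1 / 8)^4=65553 / 69632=0.94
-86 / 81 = -1.06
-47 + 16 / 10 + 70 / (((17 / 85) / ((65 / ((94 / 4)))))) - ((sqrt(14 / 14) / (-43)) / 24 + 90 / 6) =220132027 / 242520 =907.69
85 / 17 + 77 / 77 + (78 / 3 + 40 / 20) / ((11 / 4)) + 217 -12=2433 / 11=221.18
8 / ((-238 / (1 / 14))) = -2 / 833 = -0.00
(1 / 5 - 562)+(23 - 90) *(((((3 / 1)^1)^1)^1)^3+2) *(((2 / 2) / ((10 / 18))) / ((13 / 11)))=-228874 / 65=-3521.14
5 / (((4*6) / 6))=5 / 4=1.25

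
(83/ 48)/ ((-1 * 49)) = -83/ 2352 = -0.04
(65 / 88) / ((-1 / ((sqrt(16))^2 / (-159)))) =130 / 1749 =0.07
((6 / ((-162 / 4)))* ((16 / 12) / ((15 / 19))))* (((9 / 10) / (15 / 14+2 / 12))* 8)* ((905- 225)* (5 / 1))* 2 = -1157632 / 117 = -9894.29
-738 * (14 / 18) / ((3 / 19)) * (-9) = 32718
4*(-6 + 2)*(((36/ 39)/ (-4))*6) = 288/ 13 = 22.15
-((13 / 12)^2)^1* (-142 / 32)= 11999 / 2304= 5.21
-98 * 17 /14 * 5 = -595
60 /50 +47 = 241 /5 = 48.20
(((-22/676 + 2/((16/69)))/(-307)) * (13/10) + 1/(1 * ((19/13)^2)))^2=2476513721163889/13284886041606400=0.19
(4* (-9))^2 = 1296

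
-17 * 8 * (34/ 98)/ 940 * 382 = -220796/ 11515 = -19.17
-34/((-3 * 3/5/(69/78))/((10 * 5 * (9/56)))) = 48875/364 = 134.27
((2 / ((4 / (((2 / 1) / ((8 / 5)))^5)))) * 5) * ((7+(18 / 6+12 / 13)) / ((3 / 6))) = 1109375 / 6656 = 166.67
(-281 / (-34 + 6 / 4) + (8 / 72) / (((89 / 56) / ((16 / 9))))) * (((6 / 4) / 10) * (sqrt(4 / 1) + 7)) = 2054849 / 173550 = 11.84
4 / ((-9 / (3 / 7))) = -4 / 21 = -0.19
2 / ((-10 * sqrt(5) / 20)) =-4 * sqrt(5) / 5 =-1.79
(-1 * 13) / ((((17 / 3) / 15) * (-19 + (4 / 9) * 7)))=405 / 187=2.17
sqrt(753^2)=753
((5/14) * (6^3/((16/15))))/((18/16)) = 450/7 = 64.29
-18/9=-2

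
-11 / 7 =-1.57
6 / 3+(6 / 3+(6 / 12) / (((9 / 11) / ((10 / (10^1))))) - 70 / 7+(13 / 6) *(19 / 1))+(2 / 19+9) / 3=6637 / 171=38.81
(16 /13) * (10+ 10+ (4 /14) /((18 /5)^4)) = 14697890 /597051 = 24.62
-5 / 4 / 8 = -5 / 32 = -0.16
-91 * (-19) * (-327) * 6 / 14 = -242307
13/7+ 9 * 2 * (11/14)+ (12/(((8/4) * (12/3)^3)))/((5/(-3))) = 2551/160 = 15.94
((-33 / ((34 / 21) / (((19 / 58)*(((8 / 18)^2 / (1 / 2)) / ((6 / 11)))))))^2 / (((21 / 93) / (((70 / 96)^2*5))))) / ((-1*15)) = -1404991720825 / 76542935472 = -18.36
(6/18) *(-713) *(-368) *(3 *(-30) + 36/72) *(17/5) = -399217256/15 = -26614483.73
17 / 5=3.40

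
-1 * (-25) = 25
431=431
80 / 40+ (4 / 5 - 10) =-36 / 5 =-7.20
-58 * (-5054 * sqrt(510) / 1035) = 293132 * sqrt(510) / 1035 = 6395.99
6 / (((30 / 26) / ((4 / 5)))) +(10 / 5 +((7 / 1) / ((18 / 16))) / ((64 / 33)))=5621 / 600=9.37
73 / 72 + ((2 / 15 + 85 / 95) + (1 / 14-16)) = -664891 / 47880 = -13.89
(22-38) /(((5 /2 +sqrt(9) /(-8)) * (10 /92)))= -5888 /85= -69.27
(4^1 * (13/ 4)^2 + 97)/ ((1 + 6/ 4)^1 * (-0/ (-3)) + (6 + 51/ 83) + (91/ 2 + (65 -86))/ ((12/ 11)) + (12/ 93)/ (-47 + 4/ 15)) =6027875166/ 1258387883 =4.79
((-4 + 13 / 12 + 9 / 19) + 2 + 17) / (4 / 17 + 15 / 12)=64175 / 5757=11.15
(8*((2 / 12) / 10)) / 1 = 0.13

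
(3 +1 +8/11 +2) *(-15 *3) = -3330/11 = -302.73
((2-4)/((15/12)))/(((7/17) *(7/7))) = -136/35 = -3.89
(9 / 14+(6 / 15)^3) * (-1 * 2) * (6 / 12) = -1237 / 1750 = -0.71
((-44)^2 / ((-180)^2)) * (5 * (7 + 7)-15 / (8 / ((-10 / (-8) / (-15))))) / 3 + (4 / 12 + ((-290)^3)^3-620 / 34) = -9588643204210374240010908887 / 660960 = -14507145975869000000016.50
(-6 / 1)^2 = 36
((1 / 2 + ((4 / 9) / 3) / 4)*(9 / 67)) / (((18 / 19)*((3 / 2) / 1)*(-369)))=-551 / 4005126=-0.00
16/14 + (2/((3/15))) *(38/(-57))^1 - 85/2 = -2017/42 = -48.02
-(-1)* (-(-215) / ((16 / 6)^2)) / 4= 1935 / 256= 7.56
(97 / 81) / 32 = 97 / 2592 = 0.04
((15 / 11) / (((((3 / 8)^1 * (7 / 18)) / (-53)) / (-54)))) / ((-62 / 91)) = -13394160 / 341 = -39279.06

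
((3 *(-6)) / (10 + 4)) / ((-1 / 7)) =9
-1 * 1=-1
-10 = -10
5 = 5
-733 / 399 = -1.84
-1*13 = -13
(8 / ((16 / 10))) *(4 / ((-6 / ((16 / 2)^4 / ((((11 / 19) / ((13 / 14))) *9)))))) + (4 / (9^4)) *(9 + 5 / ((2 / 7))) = -1229221918 / 505197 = -2433.15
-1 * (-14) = 14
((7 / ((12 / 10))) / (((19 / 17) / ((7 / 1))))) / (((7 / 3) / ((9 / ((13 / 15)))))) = 80325 / 494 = 162.60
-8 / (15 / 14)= -112 / 15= -7.47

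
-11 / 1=-11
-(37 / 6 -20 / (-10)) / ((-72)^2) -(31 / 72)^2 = -5815 / 31104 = -0.19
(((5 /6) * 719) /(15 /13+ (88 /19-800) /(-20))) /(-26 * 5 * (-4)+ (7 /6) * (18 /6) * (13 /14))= 683050 /24410337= 0.03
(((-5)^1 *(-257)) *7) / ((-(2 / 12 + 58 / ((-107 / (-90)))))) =-5774790 / 31427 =-183.75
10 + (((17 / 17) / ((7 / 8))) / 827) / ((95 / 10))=1099926 / 109991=10.00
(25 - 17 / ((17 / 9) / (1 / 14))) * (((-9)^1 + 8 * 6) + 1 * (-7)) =5456 / 7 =779.43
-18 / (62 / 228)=-2052 / 31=-66.19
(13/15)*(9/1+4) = 169/15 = 11.27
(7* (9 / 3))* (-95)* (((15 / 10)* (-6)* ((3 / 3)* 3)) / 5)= 10773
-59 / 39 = -1.51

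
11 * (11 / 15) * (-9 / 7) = -363 / 35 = -10.37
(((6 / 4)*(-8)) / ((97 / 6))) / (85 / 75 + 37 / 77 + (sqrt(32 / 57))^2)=-0.34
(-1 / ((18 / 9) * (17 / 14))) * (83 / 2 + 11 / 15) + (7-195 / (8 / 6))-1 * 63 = -219.64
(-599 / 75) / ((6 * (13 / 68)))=-20366 / 2925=-6.96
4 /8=1 /2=0.50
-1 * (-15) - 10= 5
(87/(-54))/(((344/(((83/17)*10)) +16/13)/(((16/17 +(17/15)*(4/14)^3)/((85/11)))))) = -3641302379/149384884635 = -0.02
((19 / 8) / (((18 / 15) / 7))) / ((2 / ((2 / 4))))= 665 / 192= 3.46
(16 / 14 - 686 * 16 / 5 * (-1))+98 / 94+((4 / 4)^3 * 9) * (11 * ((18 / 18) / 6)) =7283683 / 3290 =2213.89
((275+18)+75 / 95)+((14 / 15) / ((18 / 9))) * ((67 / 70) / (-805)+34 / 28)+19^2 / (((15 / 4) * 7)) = 50491193 / 163875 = 308.11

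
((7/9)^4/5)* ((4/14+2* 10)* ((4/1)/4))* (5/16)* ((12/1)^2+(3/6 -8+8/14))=6676201/104976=63.60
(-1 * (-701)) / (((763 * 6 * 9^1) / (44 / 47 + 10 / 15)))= 79213 / 2904741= 0.03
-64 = -64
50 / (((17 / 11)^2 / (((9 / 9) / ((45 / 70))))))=84700 / 2601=32.56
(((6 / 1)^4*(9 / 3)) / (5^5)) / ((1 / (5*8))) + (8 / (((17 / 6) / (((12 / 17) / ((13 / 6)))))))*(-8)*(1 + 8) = -38662272 / 2348125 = -16.47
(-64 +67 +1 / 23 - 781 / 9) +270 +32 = 45181 / 207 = 218.27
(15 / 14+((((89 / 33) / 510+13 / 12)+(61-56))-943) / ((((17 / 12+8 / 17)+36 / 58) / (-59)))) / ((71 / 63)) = 2266381600419 / 115876970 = 19558.52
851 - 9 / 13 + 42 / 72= 850.89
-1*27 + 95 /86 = -2227 /86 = -25.90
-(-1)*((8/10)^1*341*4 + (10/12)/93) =3044473/2790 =1091.21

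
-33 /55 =-3 /5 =-0.60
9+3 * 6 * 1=27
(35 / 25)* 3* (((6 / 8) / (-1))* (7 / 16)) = -441 / 320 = -1.38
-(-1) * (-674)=-674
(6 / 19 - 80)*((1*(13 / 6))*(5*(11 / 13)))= -41635 / 57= -730.44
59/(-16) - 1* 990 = -15899/16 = -993.69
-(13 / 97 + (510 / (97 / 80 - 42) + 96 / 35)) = 106646279 / 11077885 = 9.63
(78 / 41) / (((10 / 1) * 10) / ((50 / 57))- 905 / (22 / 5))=-1716 / 82697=-0.02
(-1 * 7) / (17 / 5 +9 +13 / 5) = -0.47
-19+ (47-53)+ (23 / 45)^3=-2265958 / 91125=-24.87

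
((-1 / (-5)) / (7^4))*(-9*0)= 0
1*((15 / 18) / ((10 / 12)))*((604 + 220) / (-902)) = -0.91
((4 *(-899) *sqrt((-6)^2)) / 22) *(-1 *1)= 10788 / 11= 980.73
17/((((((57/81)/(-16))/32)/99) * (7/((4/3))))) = -31021056/133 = -233241.02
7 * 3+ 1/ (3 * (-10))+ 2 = 689/ 30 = 22.97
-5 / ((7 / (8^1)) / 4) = -160 / 7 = -22.86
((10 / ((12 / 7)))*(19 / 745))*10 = 665 / 447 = 1.49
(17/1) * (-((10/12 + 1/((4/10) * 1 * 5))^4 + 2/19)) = -85442/1539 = -55.52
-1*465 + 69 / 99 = -464.30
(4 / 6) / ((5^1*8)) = 1 / 60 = 0.02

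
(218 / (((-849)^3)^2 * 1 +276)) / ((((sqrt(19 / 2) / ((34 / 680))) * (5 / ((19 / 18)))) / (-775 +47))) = -19838 * sqrt(38) / 84261397853718602325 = -0.00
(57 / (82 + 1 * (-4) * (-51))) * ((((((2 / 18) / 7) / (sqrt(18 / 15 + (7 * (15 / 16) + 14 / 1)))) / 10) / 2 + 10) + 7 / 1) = 19 * sqrt(8705) / 52282230 + 969 / 286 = 3.39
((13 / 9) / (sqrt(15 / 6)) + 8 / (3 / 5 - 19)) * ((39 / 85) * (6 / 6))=-78 / 391 + 169 * sqrt(10) / 1275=0.22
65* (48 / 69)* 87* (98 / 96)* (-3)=-277095 / 23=-12047.61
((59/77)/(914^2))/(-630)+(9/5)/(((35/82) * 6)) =142416638993/202625299800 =0.70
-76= -76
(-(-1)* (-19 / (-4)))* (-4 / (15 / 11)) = -209 / 15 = -13.93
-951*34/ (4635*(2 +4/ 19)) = -102391/ 32445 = -3.16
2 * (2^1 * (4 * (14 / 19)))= 11.79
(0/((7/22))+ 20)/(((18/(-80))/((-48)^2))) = -204800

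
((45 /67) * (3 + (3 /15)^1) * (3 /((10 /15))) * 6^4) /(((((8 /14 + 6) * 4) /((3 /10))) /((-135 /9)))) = -3306744 /1541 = -2145.84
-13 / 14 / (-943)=13 / 13202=0.00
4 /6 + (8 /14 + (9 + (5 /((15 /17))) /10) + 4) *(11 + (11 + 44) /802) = 26468093 /168420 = 157.16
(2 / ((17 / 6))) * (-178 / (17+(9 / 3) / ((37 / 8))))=-7.12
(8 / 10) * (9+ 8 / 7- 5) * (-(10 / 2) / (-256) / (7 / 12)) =27 / 196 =0.14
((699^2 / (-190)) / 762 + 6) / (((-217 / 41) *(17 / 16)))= -2968236 / 6358255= -0.47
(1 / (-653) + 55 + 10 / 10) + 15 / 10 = 75093 / 1306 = 57.50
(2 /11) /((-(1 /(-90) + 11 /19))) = -3420 /10681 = -0.32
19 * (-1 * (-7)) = 133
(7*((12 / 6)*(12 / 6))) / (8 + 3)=28 / 11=2.55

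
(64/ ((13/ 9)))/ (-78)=-96/ 169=-0.57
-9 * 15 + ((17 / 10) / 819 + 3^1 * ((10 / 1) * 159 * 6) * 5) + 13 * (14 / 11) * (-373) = 12323730697 / 90090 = 136793.55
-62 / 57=-1.09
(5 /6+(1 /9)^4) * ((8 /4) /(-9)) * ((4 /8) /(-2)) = 0.05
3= 3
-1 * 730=-730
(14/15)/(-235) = -0.00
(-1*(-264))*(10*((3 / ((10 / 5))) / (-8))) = -495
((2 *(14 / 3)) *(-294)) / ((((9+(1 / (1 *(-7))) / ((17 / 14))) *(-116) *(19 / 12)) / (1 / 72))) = 5831 / 249603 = 0.02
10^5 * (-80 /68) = -2000000 /17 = -117647.06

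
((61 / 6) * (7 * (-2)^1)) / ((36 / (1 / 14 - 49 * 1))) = 41785 / 216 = 193.45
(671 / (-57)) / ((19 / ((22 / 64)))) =-0.21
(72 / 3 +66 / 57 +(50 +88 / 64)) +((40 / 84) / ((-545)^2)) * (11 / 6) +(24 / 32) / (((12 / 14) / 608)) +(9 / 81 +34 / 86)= 14897759256281 / 24461078040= 609.04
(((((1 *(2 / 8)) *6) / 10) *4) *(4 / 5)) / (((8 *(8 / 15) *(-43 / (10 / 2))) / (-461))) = 4149 / 688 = 6.03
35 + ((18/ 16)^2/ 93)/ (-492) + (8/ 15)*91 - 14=339367033/ 4880640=69.53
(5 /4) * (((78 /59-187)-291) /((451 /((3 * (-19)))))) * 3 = 6011505 /26609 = 225.92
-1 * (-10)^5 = 100000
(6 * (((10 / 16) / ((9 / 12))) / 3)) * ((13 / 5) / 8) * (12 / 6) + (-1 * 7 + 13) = 85 / 12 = 7.08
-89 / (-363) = 89 / 363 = 0.25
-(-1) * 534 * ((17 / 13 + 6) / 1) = 50730 / 13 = 3902.31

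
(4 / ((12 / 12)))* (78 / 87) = 104 / 29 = 3.59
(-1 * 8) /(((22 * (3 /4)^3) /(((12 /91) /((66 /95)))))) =-48640 /297297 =-0.16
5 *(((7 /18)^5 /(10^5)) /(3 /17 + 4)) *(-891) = -3142909 /33125760000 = -0.00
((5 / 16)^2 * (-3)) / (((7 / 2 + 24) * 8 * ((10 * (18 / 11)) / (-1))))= 1 / 12288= 0.00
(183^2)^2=1121513121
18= 18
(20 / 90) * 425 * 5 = 4250 / 9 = 472.22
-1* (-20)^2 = -400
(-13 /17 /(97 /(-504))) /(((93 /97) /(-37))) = -153.34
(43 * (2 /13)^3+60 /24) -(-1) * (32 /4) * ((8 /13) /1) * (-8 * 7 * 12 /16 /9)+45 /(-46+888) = -56229707 /2774811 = -20.26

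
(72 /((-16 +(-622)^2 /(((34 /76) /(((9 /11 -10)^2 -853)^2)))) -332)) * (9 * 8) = 107523504 /10598907099313091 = 0.00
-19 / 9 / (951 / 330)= -2090 / 2853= -0.73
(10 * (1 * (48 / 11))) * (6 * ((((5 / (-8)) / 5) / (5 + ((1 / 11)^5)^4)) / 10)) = -366954542690487277746 / 560624995777133341001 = -0.65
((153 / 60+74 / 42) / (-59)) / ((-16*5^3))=1811 / 49560000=0.00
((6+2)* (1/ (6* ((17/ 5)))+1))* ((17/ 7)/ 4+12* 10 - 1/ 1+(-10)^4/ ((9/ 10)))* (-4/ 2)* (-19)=11507353306/ 3213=3581498.07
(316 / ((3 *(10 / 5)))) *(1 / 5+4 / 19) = 2054 / 95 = 21.62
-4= -4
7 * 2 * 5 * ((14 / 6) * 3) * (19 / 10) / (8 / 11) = 1280.12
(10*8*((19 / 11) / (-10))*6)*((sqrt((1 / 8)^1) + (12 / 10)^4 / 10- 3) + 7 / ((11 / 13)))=-171800736 / 378125- 228*sqrt(2) / 11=-483.66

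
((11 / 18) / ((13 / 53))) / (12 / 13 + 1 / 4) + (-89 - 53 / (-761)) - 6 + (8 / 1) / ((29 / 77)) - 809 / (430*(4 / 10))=-158938545217 / 2083931532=-76.27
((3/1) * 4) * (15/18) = 10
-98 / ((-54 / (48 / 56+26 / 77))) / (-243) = -644 / 72171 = -0.01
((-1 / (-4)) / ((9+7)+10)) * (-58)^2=841 / 26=32.35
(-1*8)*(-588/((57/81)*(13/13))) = 127008/19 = 6684.63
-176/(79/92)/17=-16192/1343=-12.06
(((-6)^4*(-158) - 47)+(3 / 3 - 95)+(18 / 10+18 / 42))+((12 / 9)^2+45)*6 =-204626.10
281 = 281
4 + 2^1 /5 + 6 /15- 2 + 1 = 19 /5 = 3.80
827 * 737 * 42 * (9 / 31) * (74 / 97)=17048906028 / 3007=5669739.28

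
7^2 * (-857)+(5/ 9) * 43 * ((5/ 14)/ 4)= -21163397/ 504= -41990.87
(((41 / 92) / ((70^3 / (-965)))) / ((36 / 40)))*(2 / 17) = -7913 / 48280680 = -0.00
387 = 387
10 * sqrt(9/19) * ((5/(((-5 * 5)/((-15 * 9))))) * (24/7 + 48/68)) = 398520 * sqrt(19)/2261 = 768.29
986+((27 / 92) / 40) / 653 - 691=708896827 / 2403040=295.00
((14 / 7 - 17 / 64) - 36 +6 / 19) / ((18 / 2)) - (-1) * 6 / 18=-12545 / 3648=-3.44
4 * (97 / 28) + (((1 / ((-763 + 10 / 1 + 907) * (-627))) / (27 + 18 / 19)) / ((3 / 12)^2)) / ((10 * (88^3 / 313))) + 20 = 38914147577927 / 1149363008640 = 33.86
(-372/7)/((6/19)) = -1178/7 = -168.29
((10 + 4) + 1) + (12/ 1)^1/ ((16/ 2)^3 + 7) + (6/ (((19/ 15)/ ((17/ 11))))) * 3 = 1337261/ 36157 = 36.98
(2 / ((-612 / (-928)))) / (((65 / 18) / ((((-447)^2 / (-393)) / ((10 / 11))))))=-339941712 / 723775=-469.68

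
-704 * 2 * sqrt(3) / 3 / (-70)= 704 * sqrt(3) / 105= 11.61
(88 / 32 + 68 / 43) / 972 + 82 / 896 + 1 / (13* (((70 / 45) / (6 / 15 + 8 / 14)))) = 306734003 / 2129924160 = 0.14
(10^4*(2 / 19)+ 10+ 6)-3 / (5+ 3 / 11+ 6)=2517069 / 2356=1068.37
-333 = -333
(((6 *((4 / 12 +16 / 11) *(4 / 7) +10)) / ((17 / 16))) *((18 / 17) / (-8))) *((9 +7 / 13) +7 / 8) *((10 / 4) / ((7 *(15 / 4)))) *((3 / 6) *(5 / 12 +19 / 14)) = -205420191 / 28350322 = -7.25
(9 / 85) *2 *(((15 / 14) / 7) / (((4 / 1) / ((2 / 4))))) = 27 / 6664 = 0.00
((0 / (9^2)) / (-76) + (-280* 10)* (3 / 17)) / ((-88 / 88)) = 8400 / 17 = 494.12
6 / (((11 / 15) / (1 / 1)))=90 / 11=8.18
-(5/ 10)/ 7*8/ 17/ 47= -4/ 5593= -0.00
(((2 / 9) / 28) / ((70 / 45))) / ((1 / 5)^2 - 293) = -25 / 1435504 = -0.00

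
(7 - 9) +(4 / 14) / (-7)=-100 / 49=-2.04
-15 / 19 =-0.79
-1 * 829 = -829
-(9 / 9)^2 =-1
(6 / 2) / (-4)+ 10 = 37 / 4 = 9.25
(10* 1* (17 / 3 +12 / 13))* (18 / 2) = 7710 / 13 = 593.08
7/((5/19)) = 133/5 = 26.60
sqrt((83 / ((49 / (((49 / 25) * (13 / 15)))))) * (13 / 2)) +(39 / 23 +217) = 13 * sqrt(2490) / 150 +5030 / 23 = 223.02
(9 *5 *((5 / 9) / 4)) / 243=25 / 972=0.03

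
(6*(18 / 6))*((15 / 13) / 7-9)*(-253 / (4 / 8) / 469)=109296 / 637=171.58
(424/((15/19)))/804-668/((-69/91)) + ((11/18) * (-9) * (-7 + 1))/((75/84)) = 318506266/346725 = 918.61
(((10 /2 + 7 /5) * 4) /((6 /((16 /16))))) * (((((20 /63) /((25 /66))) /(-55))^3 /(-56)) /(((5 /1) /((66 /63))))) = 0.00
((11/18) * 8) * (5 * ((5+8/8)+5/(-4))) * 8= 8360/9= 928.89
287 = 287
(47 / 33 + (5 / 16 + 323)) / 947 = 171461 / 500016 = 0.34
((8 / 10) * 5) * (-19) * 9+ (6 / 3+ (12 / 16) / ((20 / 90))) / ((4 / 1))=-21845 / 32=-682.66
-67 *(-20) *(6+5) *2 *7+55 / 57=11762575 / 57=206360.96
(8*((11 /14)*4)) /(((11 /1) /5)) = 80 /7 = 11.43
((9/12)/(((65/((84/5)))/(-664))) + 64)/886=-10516/143975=-0.07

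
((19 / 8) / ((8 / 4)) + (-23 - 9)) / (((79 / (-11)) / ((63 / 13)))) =341649 / 16432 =20.79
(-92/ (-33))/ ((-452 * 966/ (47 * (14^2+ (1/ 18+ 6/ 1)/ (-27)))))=-4471909/ 76116348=-0.06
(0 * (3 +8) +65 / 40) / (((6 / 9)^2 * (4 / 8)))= 117 / 16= 7.31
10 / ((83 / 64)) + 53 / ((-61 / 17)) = -35743 / 5063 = -7.06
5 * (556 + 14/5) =2794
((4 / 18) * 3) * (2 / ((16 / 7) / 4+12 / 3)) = 7 / 24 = 0.29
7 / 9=0.78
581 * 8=4648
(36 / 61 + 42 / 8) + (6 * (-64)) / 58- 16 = -118739 / 7076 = -16.78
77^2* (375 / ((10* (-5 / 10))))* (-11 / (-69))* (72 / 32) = -14674275 / 92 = -159502.99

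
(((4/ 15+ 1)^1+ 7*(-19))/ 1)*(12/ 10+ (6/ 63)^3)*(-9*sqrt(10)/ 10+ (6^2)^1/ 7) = -439509824/ 540225+ 54938728*sqrt(10)/ 385875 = -363.34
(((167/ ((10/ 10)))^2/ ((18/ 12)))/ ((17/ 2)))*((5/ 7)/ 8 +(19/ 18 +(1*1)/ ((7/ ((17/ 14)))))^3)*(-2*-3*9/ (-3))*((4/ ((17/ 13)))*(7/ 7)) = -1936086602615932/ 8262136323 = -234332.44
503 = 503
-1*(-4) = 4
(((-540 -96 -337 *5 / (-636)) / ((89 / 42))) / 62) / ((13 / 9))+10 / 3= -93239 / 22811412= -0.00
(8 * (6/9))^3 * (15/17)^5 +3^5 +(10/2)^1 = 467324536/1419857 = 329.13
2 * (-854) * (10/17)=-17080/17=-1004.71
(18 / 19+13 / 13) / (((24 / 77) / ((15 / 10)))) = 2849 / 304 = 9.37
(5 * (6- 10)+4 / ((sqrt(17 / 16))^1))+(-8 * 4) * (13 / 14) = -348 / 7+16 * sqrt(17) / 17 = -45.83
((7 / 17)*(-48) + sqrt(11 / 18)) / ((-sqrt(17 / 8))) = sqrt(34)*(2016-17*sqrt(22)) / 867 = 13.02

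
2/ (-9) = -2/ 9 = -0.22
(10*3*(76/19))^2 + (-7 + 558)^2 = 318001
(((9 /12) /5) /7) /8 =3 /1120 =0.00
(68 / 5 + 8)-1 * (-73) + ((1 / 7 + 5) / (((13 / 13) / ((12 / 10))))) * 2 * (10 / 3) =4751 / 35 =135.74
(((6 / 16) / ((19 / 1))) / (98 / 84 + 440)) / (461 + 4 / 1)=3 / 31181660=0.00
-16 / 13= -1.23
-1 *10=-10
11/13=0.85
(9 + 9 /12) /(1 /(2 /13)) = 3 /2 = 1.50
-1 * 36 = -36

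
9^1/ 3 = 3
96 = 96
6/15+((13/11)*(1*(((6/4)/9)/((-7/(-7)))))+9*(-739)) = -6650.40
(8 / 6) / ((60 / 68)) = 68 / 45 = 1.51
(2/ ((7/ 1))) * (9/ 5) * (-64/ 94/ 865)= -576/ 1422925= -0.00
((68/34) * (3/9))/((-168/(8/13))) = -2/819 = -0.00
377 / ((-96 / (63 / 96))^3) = -129311 / 1073741824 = -0.00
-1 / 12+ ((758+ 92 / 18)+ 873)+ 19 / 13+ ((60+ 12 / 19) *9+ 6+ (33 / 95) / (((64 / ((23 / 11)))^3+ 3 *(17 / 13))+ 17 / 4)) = 2189.17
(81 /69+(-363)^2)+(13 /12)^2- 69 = 436198175 /3312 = 131702.35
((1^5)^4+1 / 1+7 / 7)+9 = 12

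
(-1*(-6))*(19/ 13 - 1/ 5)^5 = 22244390592/ 1160290625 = 19.17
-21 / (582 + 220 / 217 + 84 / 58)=-0.04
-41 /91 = -0.45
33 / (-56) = -33 / 56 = -0.59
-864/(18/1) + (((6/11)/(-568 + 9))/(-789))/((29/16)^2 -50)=-928317088496/19339939333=-48.00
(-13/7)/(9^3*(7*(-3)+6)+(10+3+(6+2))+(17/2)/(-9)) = 0.00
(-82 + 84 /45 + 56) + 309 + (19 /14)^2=842923 /2940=286.71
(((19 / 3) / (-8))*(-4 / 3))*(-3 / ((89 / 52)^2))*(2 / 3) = -51376 / 71289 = -0.72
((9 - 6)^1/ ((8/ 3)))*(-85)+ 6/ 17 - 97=-26149/ 136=-192.27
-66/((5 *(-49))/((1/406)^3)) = 33/8198118460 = 0.00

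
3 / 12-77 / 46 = -131 / 92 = -1.42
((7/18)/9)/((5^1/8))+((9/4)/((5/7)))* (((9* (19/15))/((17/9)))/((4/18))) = 23579591/275400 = 85.62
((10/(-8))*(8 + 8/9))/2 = -50/9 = -5.56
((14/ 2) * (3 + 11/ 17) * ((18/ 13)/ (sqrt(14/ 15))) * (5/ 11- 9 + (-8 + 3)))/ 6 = -13857 * sqrt(210)/ 2431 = -82.60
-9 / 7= -1.29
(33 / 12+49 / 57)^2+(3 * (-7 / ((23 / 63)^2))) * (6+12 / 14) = -29352420383 / 27499536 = -1067.38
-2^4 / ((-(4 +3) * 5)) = 16 / 35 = 0.46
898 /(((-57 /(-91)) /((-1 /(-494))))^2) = 0.01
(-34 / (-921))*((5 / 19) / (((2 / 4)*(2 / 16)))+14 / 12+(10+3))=35615 / 52497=0.68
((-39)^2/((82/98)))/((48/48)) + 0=74529/41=1817.78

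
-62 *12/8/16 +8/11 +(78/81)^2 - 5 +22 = 1647689/128304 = 12.84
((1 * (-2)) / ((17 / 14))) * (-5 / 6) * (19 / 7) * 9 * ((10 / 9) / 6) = 950 / 153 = 6.21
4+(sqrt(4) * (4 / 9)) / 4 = 38 / 9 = 4.22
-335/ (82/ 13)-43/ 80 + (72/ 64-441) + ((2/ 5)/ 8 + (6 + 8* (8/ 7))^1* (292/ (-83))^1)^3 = -9730516073849597039/ 64328324648000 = -151263.32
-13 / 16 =-0.81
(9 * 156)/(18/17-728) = -11934/6179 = -1.93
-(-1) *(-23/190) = -23/190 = -0.12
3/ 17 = 0.18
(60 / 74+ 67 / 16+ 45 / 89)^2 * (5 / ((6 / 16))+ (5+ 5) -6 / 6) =5634350265427 / 8328076032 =676.55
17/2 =8.50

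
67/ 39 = 1.72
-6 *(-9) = 54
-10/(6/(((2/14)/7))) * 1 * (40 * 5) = -1000/147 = -6.80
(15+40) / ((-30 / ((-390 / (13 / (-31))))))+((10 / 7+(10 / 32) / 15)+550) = -387593 / 336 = -1153.55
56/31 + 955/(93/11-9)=-325319/186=-1749.03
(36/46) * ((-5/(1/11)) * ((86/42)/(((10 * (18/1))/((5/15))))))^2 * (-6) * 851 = -8277973/47628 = -173.80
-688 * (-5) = 3440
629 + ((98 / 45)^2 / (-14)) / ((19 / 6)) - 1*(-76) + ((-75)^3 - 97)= -5402750647 / 12825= -421267.11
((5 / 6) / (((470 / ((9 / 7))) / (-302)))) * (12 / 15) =-906 / 1645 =-0.55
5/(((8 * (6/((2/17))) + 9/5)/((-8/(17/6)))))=-400/11611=-0.03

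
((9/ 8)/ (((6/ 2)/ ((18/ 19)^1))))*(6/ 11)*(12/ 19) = 486/ 3971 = 0.12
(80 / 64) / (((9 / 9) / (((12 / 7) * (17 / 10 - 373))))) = -11139 / 14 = -795.64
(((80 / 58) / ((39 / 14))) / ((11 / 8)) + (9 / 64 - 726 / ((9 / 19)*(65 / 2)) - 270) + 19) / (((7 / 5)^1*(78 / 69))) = -27255303853 / 144912768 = -188.08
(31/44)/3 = 31/132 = 0.23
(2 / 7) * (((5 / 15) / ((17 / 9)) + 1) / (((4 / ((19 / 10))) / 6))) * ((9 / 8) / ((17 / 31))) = 15903 / 8092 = 1.97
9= 9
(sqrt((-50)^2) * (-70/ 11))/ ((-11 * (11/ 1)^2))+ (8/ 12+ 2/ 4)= 123487/ 87846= 1.41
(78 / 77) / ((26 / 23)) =69 / 77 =0.90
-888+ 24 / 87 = -25744 / 29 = -887.72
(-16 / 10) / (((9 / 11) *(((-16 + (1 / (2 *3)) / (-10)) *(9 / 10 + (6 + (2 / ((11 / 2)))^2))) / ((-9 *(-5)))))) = 6388800 / 8177149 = 0.78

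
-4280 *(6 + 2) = -34240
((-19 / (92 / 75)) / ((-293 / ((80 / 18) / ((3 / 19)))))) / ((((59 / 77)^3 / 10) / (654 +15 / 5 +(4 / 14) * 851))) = 29773.98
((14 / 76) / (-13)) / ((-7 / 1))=0.00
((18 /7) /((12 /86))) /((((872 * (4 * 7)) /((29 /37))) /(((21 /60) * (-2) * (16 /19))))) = -3741 /10727780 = -0.00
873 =873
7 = 7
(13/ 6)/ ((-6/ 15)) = -65/ 12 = -5.42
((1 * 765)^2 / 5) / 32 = 117045 / 32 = 3657.66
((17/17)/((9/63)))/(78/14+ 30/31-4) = 1519/551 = 2.76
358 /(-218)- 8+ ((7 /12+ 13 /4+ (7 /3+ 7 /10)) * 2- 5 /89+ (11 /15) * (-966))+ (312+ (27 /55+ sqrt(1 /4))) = -1252917773 /3201330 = -391.37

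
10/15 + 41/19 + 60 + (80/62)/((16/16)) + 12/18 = 114469/1767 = 64.78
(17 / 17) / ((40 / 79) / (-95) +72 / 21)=10507 / 35968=0.29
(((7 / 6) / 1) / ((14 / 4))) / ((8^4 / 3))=1 / 4096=0.00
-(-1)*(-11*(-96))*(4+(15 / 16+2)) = 7326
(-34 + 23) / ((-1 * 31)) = 0.35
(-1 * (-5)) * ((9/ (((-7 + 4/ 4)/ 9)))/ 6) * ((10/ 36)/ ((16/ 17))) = -425/ 128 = -3.32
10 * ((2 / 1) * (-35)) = -700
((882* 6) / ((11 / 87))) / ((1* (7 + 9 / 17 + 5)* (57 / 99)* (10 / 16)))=62614944 / 6745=9283.16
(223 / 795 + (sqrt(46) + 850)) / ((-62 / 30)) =-675973 / 1643-15*sqrt(46) / 31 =-414.71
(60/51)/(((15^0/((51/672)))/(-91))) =-65/8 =-8.12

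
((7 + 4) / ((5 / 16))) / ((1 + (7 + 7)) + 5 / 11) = 968 / 425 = 2.28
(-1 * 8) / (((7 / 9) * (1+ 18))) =-72 / 133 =-0.54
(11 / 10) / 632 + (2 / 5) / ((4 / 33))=20867 / 6320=3.30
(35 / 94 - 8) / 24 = -239 / 752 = -0.32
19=19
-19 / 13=-1.46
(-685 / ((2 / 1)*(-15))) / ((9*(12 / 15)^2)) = 3425 / 864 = 3.96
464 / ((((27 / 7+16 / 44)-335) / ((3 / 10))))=-8932 / 21225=-0.42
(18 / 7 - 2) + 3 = 25 / 7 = 3.57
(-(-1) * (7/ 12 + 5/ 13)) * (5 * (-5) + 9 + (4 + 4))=-302/ 39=-7.74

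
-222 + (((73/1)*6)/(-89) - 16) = -21620/89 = -242.92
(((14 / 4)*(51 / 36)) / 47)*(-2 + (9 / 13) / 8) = -23681 / 117312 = -0.20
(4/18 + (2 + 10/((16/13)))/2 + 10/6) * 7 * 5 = 35035/144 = 243.30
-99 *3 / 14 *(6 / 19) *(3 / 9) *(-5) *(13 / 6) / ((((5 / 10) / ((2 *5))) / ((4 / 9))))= 28600 / 133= 215.04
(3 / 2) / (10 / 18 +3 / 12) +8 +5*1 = 431 / 29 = 14.86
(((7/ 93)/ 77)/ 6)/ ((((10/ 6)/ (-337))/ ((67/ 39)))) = -22579/ 398970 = -0.06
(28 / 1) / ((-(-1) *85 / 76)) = 2128 / 85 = 25.04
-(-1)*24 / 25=24 / 25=0.96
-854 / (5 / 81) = -69174 / 5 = -13834.80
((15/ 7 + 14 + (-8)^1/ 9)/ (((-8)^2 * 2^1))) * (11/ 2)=10571/ 16128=0.66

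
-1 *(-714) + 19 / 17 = 12157 / 17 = 715.12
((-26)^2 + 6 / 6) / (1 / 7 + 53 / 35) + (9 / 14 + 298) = 143557 / 203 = 707.18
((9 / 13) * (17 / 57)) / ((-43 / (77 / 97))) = -3927 / 1030237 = -0.00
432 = 432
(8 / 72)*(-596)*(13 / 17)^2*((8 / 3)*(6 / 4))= -402896 / 2601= -154.90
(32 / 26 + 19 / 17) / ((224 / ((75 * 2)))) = 1.57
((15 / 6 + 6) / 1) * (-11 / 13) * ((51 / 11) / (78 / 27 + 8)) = -7803 / 2548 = -3.06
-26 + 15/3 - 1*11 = -32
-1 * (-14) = 14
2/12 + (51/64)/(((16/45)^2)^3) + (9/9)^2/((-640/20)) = 1270912348241/3221225472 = 394.54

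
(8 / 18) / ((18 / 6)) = 4 / 27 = 0.15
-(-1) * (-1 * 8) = -8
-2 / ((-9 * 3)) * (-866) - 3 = -1813 / 27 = -67.15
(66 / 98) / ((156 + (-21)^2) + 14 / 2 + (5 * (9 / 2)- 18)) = 66 / 59633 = 0.00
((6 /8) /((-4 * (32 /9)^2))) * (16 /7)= -243 /7168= -0.03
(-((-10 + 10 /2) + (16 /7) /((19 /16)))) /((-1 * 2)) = -409 /266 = -1.54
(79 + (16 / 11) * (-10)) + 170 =2579 / 11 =234.45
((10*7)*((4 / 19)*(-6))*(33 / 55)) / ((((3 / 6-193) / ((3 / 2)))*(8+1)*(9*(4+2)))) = 8 / 9405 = 0.00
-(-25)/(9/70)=1750/9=194.44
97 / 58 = 1.67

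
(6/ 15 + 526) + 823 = 6747/ 5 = 1349.40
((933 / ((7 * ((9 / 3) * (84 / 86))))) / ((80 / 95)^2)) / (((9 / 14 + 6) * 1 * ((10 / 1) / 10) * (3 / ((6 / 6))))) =4827653 / 1499904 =3.22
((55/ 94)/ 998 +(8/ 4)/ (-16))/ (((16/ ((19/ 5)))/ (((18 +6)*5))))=-1330551/ 375248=-3.55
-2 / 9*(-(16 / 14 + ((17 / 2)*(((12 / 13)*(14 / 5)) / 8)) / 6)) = 971 / 2730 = 0.36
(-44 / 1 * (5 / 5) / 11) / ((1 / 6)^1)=-24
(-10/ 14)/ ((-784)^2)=-5/ 4302592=-0.00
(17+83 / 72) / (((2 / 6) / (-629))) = -822103 / 24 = -34254.29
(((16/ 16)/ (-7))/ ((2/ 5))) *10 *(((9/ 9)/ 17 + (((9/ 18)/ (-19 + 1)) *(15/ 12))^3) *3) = -74596475/ 118444032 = -0.63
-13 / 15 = -0.87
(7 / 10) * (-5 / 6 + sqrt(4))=49 / 60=0.82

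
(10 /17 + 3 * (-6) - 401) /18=-2371 /102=-23.25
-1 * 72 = -72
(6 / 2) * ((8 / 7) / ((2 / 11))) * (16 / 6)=352 / 7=50.29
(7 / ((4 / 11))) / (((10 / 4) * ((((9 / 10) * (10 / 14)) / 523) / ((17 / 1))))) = 4792249 / 45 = 106494.42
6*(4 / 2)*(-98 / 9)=-392 / 3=-130.67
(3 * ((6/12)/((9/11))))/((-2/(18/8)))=-33/16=-2.06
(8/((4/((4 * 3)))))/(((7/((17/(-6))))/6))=-408/7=-58.29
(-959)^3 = -881974079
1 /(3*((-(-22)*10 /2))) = 1 /330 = 0.00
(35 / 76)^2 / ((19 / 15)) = 18375 / 109744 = 0.17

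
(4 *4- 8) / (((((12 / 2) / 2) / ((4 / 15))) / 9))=32 / 5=6.40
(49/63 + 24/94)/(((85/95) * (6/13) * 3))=0.83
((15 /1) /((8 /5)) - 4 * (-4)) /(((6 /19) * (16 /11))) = 42427 /768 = 55.24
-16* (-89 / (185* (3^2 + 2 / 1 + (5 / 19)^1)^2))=128516 / 2118065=0.06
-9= -9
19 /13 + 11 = 162 /13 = 12.46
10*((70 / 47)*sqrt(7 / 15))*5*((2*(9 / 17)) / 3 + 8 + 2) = 123200*sqrt(105) / 2397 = 526.67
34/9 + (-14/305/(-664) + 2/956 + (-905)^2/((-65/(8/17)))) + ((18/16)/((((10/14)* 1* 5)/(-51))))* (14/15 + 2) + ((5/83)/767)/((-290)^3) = -20685905569746638273737/3463272120381723000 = -5972.94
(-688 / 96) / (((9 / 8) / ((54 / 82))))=-4.20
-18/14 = -9/7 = -1.29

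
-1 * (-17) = 17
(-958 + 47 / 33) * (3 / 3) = -31567 / 33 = -956.58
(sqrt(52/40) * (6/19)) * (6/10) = 9 * sqrt(130)/475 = 0.22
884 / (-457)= -884 / 457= -1.93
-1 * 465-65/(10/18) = -582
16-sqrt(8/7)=16-2 * sqrt(14)/7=14.93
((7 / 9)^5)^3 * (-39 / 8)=-0.11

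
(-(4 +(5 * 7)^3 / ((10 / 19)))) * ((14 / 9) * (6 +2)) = -1013805.33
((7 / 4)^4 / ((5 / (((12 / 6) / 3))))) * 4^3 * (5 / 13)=2401 / 78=30.78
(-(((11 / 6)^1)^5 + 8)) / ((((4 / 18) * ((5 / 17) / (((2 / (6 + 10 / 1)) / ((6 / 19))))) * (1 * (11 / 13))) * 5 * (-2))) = 937464541 / 45619200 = 20.55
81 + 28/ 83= 6751/ 83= 81.34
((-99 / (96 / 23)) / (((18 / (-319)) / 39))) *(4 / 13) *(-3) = -15132.56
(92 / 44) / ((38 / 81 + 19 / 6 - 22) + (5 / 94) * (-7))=-87561 / 784630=-0.11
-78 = -78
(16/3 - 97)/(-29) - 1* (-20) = 2015/87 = 23.16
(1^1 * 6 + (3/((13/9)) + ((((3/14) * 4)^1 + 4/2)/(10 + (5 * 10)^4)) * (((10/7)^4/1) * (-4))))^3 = 610730133456287386522857609944875/1159078197820973881406829634943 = 526.91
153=153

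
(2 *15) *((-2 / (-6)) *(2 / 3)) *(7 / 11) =140 / 33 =4.24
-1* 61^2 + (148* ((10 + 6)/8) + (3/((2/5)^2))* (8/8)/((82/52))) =-279875/82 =-3413.11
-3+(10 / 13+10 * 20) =2571 / 13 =197.77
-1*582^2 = -338724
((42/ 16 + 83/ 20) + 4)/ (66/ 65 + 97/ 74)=4.63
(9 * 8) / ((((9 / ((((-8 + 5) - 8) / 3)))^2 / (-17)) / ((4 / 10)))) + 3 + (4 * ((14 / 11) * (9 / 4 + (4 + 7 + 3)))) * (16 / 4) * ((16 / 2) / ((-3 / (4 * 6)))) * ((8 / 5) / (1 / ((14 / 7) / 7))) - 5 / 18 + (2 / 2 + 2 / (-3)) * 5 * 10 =-86813069 / 8910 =-9743.33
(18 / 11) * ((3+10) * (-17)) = -3978 / 11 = -361.64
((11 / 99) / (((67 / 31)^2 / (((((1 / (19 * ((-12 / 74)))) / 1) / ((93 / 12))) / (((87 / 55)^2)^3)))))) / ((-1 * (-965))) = -12699877918750 / 192725772548757663609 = -0.00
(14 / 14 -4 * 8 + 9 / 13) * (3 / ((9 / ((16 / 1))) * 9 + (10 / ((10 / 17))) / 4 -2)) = -6304 / 507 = -12.43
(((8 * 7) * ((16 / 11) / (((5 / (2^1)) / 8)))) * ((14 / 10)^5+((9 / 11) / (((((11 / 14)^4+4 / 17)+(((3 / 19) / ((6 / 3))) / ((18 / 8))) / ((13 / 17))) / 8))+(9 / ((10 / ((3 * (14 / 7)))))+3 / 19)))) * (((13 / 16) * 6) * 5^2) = 304573581024256217856 / 460521525344375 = 661366.66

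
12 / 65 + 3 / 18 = 137 / 390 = 0.35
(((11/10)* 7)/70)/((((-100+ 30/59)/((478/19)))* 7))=-155111/39035500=-0.00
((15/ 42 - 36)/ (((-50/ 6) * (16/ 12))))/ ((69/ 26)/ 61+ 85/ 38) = 67665897/ 48101200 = 1.41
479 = 479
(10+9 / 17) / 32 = 179 / 544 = 0.33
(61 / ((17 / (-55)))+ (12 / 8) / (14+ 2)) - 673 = -473421 / 544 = -870.26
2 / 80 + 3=121 / 40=3.02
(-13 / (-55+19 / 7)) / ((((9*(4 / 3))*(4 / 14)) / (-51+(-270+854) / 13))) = -3871 / 8784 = -0.44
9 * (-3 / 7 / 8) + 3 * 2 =309 / 56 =5.52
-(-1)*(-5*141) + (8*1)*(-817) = -7241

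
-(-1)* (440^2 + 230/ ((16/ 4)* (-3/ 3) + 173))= 193601.36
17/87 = 0.20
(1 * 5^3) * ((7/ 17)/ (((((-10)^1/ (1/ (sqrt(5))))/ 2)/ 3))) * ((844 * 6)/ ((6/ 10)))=-886200 * sqrt(5)/ 17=-116564.91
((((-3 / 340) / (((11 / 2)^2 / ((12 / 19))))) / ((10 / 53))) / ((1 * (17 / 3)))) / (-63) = 318 / 116271925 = 0.00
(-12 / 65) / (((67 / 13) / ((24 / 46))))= -144 / 7705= -0.02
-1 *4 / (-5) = 4 / 5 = 0.80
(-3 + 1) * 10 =-20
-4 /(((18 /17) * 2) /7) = -119 /9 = -13.22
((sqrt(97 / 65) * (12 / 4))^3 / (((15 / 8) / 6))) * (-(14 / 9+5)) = -274704 * sqrt(6305) / 21125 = -1032.55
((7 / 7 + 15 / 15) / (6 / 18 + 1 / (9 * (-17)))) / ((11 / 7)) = 1071 / 275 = 3.89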